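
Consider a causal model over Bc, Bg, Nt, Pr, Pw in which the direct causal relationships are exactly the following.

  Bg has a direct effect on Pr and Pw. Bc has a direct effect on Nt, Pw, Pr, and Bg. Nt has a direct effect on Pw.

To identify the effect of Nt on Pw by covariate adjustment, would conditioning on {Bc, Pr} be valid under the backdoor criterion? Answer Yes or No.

Yes

Backdoor paths from Nt to Pw (paths whose first edge points into Nt):
  P1: Nt <- Bc -> Bg -> Pw
  P2: Nt <- Bc -> Pr <- Bg -> Pw
  P3: Nt <- Bc -> Pw
Condition 1 (no descendant of Nt in the set): holds — descendants of Nt are {Pw}; none are in {Bc, Pr}.
Condition 2 (every backdoor path blocked by {Bc, Pr}):
  P1: blocked at fork node Bc ∈ conditioning set.
  P2: blocked at fork node Bc ∈ conditioning set.
  P3: blocked at fork node Bc ∈ conditioning set.
{Bc, Pr} satisfies the backdoor criterion.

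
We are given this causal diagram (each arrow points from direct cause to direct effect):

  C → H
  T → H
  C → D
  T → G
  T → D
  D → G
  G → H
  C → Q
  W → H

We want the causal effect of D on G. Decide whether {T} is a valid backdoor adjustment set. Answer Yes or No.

Yes

Backdoor paths from D to G (paths whose first edge points into D):
  P1: D <- C -> H <- T -> G
  P2: D <- C -> H <- G
  P3: D <- T -> G
  P4: D <- T -> H <- G
Condition 1 (no descendant of D in the set): holds — descendants of D are {G, H}; none are in {T}.
Condition 2 (every backdoor path blocked by {T}):
  P1: blocked at collider H (neither it nor any descendant is in the conditioning set).
  P2: blocked at collider H (neither it nor any descendant is in the conditioning set).
  P3: blocked at fork node T ∈ conditioning set.
  P4: blocked at fork node T ∈ conditioning set.
{T} satisfies the backdoor criterion.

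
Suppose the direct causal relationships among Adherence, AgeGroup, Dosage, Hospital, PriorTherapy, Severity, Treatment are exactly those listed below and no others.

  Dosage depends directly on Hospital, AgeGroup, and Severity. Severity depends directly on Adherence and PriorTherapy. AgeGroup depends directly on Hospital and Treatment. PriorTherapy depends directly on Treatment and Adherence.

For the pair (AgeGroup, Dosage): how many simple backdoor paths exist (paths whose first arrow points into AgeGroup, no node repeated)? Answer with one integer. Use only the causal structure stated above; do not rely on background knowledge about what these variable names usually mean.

A backdoor path from AgeGroup to Dosage is any simple undirected path whose first edge points into AgeGroup (i.e. leaves AgeGroup via a parent).
Parents of AgeGroup: {Hospital, Treatment}.
Enumerating:
  P1: AgeGroup <- Hospital -> Dosage
  P2: AgeGroup <- Treatment -> PriorTherapy <- Adherence -> Severity -> Dosage
  P3: AgeGroup <- Treatment -> PriorTherapy -> Severity -> Dosage
That exhausts the simple backdoor paths. Count: 3.

3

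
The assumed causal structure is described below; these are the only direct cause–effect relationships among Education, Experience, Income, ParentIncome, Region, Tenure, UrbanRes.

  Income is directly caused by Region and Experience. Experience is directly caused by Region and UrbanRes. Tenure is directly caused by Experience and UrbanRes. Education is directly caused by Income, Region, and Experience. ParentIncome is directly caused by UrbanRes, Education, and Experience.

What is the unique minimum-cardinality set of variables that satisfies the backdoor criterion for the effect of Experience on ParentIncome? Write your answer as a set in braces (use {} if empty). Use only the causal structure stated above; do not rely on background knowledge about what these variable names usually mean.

Variables eligible for adjustment (non-descendants of Experience, excluding Experience and ParentIncome): {Region, UrbanRes}.
Backdoor paths from Experience to ParentIncome:
  P1: Experience <- Region -> Income -> Education -> ParentIncome
  P2: Experience <- Region -> Education -> ParentIncome
  P3: Experience <- UrbanRes -> ParentIncome
The empty set is not sufficient: P1 (Experience <- Region -> Income -> Education -> ParentIncome) has no collider blocking it and no conditioned non-collider, so it is open.
Try {Region, UrbanRes}:
  P1: blocked at fork node Region ∈ conditioning set.
  P2: blocked at fork node Region ∈ conditioning set.
  P3: blocked at fork node UrbanRes ∈ conditioning set.
{Region, UrbanRes} contains no descendant of Experience and blocks every backdoor path.
Every element of {Region, UrbanRes} is needed (dropping Region leaves P1 open; dropping UrbanRes leaves P3 open), so no proper subset is valid.
Among all size-2 subsets of the eligible variables, only {Region, UrbanRes} blocks every backdoor path, so it is the unique smallest valid adjustment set.

{Region, UrbanRes}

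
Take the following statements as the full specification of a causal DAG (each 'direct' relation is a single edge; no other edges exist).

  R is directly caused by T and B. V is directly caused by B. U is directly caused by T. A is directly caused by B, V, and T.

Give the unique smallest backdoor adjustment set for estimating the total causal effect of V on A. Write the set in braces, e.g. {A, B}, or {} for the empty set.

Variables eligible for adjustment (non-descendants of V, excluding V and A): {B, R, T, U}.
Backdoor paths from V to A:
  P1: V <- B -> A
  P2: V <- B -> R <- T -> A
The empty set is not sufficient: P1 (V <- B -> A) has no collider blocking it and no conditioned non-collider, so it is open.
Try {B}:
  P1: blocked at fork node B ∈ conditioning set.
  P2: blocked at fork node B ∈ conditioning set.
{B} contains no descendant of V and blocks every backdoor path.
No other singleton works — e.g. {T} leaves P1 open — so {B} is the unique smallest valid adjustment set.

{B}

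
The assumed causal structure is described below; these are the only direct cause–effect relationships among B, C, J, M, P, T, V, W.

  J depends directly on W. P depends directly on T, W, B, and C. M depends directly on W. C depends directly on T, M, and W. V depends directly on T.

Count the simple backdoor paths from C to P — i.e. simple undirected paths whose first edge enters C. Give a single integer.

3

A backdoor path from C to P is any simple undirected path whose first edge points into C (i.e. leaves C via a parent).
Parents of C: {M, T, W}.
Enumerating:
  P1: C <- W -> P
  P2: C <- T -> P
  P3: C <- M <- W -> P
That exhausts the simple backdoor paths. Count: 3.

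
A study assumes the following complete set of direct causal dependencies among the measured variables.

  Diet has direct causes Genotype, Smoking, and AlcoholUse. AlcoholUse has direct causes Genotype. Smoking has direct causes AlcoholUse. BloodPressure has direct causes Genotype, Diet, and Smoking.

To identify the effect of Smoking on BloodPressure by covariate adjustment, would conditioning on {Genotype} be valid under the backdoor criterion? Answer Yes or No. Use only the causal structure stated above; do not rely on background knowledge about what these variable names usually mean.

No

Backdoor paths from Smoking to BloodPressure (paths whose first edge points into Smoking):
  P1: Smoking <- AlcoholUse <- Genotype -> Diet -> BloodPressure
  P2: Smoking <- AlcoholUse <- Genotype -> BloodPressure
  P3: Smoking <- AlcoholUse -> Diet <- Genotype -> BloodPressure
  P4: Smoking <- AlcoholUse -> Diet -> BloodPressure
Condition 1 (no descendant of Smoking in the set): holds — descendants of Smoking are {BloodPressure, Diet}; none are in {Genotype}.
Condition 2 (every backdoor path blocked by {Genotype}):
  P1: blocked at fork node Genotype ∈ conditioning set.
  P2: blocked at fork node Genotype ∈ conditioning set.
  P3: blocked at collider Diet (neither it nor any descendant is in the conditioning set).
  P4: open — no interior node is in the conditioning set.
{Genotype} does not satisfy the backdoor criterion.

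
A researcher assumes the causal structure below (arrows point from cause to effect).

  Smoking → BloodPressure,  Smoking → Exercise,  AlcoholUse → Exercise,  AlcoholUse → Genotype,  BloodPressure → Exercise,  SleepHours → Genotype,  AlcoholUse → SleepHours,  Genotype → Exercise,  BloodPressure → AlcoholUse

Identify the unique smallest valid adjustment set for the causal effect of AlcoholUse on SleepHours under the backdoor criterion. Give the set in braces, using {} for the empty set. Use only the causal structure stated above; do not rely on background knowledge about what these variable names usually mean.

Variables eligible for adjustment (non-descendants of AlcoholUse, excluding AlcoholUse and SleepHours): {BloodPressure, Smoking}.
Backdoor paths from AlcoholUse to SleepHours:
  P1: AlcoholUse <- BloodPressure <- Smoking -> Exercise <- Genotype <- SleepHours
  P2: AlcoholUse <- BloodPressure -> Exercise <- Genotype <- SleepHours
Each backdoor path contains an unconditioned collider, so every path is already blocked with the empty conditioning set:
  P1: blocked at collider Exercise (neither it nor any descendant is in the conditioning set).
  P2: blocked at collider Exercise (neither it nor any descendant is in the conditioning set).
The empty set is therefore the unique smallest valid set.

{}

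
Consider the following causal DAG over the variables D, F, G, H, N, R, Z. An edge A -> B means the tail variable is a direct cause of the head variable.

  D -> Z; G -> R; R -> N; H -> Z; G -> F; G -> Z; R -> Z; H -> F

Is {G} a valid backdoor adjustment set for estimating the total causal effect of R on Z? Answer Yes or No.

Yes

Backdoor paths from R to Z (paths whose first edge points into R):
  P1: R <- G -> Z
  P2: R <- G -> F <- H -> Z
Condition 1 (no descendant of R in the set): holds — descendants of R are {N, Z}; none are in {G}.
Condition 2 (every backdoor path blocked by {G}):
  P1: blocked at fork node G ∈ conditioning set.
  P2: blocked at fork node G ∈ conditioning set.
{G} satisfies the backdoor criterion.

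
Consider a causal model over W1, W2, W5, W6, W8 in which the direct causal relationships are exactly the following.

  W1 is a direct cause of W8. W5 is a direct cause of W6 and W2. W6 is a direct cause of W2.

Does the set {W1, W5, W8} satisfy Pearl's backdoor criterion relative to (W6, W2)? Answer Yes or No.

Yes

Backdoor paths from W6 to W2 (paths whose first edge points into W6):
  P1: W6 <- W5 -> W2
Condition 1 (no descendant of W6 in the set): holds — descendants of W6 are {W2}; none are in {W1, W5, W8}.
Condition 2 (every backdoor path blocked by {W1, W5, W8}):
  P1: blocked at fork node W5 ∈ conditioning set.
{W1, W5, W8} satisfies the backdoor criterion.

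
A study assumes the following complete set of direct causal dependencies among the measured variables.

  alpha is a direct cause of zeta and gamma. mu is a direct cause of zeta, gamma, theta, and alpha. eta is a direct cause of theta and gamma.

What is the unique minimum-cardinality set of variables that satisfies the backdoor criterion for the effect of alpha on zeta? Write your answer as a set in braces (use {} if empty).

Variables eligible for adjustment (non-descendants of alpha, excluding alpha and zeta): {eta, mu, theta}.
Backdoor paths from alpha to zeta:
  P1: alpha <- mu -> zeta
The empty set is not sufficient: P1 (alpha <- mu -> zeta) has no collider blocking it and no conditioned non-collider, so it is open.
Try {mu}:
  P1: blocked at fork node mu ∈ conditioning set.
{mu} contains no descendant of alpha and blocks every backdoor path.
No other singleton works — e.g. {eta} leaves P1 open — so {mu} is the unique smallest valid adjustment set.

{mu}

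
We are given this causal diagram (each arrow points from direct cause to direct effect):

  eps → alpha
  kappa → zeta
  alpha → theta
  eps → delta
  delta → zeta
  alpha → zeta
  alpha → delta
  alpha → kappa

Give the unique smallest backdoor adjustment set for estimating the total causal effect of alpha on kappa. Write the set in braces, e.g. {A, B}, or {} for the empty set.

Variables eligible for adjustment (non-descendants of alpha, excluding alpha and kappa): {eps}.
Backdoor paths from alpha to kappa:
  P1: alpha <- eps -> delta -> zeta <- kappa
Each backdoor path contains an unconditioned collider, so every path is already blocked with the empty conditioning set:
  P1: blocked at collider zeta (neither it nor any descendant is in the conditioning set).
The empty set is therefore the unique smallest valid set.

{}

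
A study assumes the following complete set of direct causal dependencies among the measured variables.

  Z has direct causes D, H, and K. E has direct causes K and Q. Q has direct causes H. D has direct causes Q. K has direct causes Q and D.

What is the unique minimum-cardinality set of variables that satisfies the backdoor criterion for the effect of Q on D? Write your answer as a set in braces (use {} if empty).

Variables eligible for adjustment (non-descendants of Q, excluding Q and D): {H}.
Backdoor paths from Q to D:
  P1: Q <- H -> Z <- D
  P2: Q <- H -> Z <- K <- D
Each backdoor path contains an unconditioned collider, so every path is already blocked with the empty conditioning set:
  P1: blocked at collider Z (neither it nor any descendant is in the conditioning set).
  P2: blocked at collider Z (neither it nor any descendant is in the conditioning set).
The empty set is therefore the unique smallest valid set.

{}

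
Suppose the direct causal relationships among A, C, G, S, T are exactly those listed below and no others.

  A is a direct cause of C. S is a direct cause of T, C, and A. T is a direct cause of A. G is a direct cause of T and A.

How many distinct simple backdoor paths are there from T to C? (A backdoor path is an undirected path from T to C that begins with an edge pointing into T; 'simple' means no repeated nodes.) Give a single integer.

A backdoor path from T to C is any simple undirected path whose first edge points into T (i.e. leaves T via a parent).
Parents of T: {G, S}.
Enumerating:
  P1: T <- S -> A -> C
  P2: T <- S -> C
  P3: T <- G -> A <- S -> C
  P4: T <- G -> A -> C
That exhausts the simple backdoor paths. Count: 4.

4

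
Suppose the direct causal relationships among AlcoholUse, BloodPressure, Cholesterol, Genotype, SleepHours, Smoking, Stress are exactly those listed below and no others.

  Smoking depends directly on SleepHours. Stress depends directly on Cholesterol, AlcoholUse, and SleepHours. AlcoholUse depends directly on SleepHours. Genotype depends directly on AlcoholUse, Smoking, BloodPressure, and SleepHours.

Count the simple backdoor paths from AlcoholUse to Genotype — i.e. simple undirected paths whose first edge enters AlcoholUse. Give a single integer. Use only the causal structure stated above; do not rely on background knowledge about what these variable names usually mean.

2

A backdoor path from AlcoholUse to Genotype is any simple undirected path whose first edge points into AlcoholUse (i.e. leaves AlcoholUse via a parent).
Parents of AlcoholUse: {SleepHours}.
Enumerating:
  P1: AlcoholUse <- SleepHours -> Smoking -> Genotype
  P2: AlcoholUse <- SleepHours -> Genotype
That exhausts the simple backdoor paths. Count: 2.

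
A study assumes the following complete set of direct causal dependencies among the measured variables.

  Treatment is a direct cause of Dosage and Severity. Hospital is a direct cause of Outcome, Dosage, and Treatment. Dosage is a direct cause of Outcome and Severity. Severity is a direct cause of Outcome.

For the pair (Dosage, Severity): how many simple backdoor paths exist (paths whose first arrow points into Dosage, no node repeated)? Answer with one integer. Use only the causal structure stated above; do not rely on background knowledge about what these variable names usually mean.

A backdoor path from Dosage to Severity is any simple undirected path whose first edge points into Dosage (i.e. leaves Dosage via a parent).
Parents of Dosage: {Hospital, Treatment}.
Enumerating:
  P1: Dosage <- Hospital -> Treatment -> Severity
  P2: Dosage <- Hospital -> Outcome <- Severity
  P3: Dosage <- Treatment <- Hospital -> Outcome <- Severity
  P4: Dosage <- Treatment -> Severity
That exhausts the simple backdoor paths. Count: 4.

4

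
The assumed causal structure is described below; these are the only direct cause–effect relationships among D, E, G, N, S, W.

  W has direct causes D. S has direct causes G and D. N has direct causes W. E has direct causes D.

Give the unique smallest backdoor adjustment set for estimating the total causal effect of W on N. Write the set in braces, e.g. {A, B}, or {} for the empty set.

{}

Variables eligible for adjustment (non-descendants of W, excluding W and N): {D, E, G, S}.
Backdoor paths from W to N:
  (none)
With no backdoor paths the empty set already satisfies the criterion, and it is trivially minimal.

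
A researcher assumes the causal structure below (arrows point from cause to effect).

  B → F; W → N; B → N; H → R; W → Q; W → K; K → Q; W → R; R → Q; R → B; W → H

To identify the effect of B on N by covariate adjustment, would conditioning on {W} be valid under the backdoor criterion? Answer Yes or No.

Backdoor paths from B to N (paths whose first edge points into B):
  P1: B <- R <- W -> N
  P2: B <- R <- H <- W -> N
  P3: B <- R -> Q <- W -> N
  P4: B <- R -> Q <- K <- W -> N
Condition 1 (no descendant of B in the set): holds — descendants of B are {F, N}; none are in {W}.
Condition 2 (every backdoor path blocked by {W}):
  P1: blocked at fork node W ∈ conditioning set.
  P2: blocked at fork node W ∈ conditioning set.
  P3: blocked at collider Q (neither it nor any descendant is in the conditioning set).
  P4: blocked at collider Q (neither it nor any descendant is in the conditioning set).
{W} satisfies the backdoor criterion.

Yes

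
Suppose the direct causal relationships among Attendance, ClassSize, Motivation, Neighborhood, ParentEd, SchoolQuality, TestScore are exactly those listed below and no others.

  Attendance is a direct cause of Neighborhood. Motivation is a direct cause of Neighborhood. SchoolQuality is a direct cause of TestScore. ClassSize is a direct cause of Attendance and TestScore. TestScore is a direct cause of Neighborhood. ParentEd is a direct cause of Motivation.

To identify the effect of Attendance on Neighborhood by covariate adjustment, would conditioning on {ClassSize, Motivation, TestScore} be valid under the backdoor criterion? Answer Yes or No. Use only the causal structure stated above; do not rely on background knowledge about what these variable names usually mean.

Backdoor paths from Attendance to Neighborhood (paths whose first edge points into Attendance):
  P1: Attendance <- ClassSize -> TestScore -> Neighborhood
Condition 1 (no descendant of Attendance in the set): holds — descendants of Attendance are {Neighborhood}; none are in {ClassSize, Motivation, TestScore}.
Condition 2 (every backdoor path blocked by {ClassSize, Motivation, TestScore}):
  P1: blocked at fork node ClassSize ∈ conditioning set.
{ClassSize, Motivation, TestScore} satisfies the backdoor criterion.

Yes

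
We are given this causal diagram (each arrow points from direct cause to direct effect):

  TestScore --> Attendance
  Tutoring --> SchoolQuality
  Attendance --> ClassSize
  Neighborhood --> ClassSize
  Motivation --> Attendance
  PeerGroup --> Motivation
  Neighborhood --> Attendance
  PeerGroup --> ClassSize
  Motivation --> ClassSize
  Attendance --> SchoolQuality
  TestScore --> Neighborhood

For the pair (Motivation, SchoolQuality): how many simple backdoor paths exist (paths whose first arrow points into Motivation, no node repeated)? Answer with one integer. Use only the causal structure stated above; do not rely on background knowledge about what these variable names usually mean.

3

A backdoor path from Motivation to SchoolQuality is any simple undirected path whose first edge points into Motivation (i.e. leaves Motivation via a parent).
Parents of Motivation: {PeerGroup}.
Enumerating:
  P1: Motivation <- PeerGroup -> ClassSize <- Neighborhood <- TestScore -> Attendance -> SchoolQuality
  P2: Motivation <- PeerGroup -> ClassSize <- Neighborhood -> Attendance -> SchoolQuality
  P3: Motivation <- PeerGroup -> ClassSize <- Attendance -> SchoolQuality
That exhausts the simple backdoor paths. Count: 3.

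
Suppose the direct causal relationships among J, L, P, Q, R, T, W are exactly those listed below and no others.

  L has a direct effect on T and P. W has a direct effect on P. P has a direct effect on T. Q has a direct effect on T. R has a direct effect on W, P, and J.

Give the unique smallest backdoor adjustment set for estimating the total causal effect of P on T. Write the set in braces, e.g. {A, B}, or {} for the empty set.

Variables eligible for adjustment (non-descendants of P, excluding P and T): {J, L, Q, R, W}.
Backdoor paths from P to T:
  P1: P <- L -> T
The empty set is not sufficient: P1 (P <- L -> T) has no collider blocking it and no conditioned non-collider, so it is open.
Try {L}:
  P1: blocked at fork node L ∈ conditioning set.
{L} contains no descendant of P and blocks every backdoor path.
No other singleton works — e.g. {Q} leaves P1 open — so {L} is the unique smallest valid adjustment set.

{L}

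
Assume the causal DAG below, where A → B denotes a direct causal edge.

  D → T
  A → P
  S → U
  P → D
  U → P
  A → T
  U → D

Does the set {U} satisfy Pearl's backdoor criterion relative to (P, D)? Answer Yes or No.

Backdoor paths from P to D (paths whose first edge points into P):
  P1: P <- U -> D
  P2: P <- A -> T <- D
Condition 1 (no descendant of P in the set): holds — descendants of P are {D, T}; none are in {U}.
Condition 2 (every backdoor path blocked by {U}):
  P1: blocked at fork node U ∈ conditioning set.
  P2: blocked at collider T (neither it nor any descendant is in the conditioning set).
{U} satisfies the backdoor criterion.

Yes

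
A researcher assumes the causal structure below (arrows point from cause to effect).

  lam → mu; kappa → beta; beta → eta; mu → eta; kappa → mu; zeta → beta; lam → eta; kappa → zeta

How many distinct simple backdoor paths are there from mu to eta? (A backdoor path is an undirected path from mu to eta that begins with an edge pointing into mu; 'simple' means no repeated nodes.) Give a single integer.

A backdoor path from mu to eta is any simple undirected path whose first edge points into mu (i.e. leaves mu via a parent).
Parents of mu: {kappa, lam}.
Enumerating:
  P1: mu <- lam -> eta
  P2: mu <- kappa -> zeta -> beta -> eta
  P3: mu <- kappa -> beta -> eta
That exhausts the simple backdoor paths. Count: 3.

3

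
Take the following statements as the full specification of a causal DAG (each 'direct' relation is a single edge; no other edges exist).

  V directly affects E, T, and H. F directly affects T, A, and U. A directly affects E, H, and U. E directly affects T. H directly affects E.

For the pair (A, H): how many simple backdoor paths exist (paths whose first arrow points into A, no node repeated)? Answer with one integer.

4

A backdoor path from A to H is any simple undirected path whose first edge points into A (i.e. leaves A via a parent).
Parents of A: {F}.
Enumerating:
  P1: A <- F -> T <- V -> H
  P2: A <- F -> T <- V -> E <- H
  P3: A <- F -> T <- E <- V -> H
  P4: A <- F -> T <- E <- H
That exhausts the simple backdoor paths. Count: 4.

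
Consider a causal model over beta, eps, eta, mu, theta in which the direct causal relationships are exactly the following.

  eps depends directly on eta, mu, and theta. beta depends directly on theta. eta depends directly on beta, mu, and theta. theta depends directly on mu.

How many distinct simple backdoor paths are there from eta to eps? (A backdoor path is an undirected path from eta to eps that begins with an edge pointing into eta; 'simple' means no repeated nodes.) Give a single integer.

A backdoor path from eta to eps is any simple undirected path whose first edge points into eta (i.e. leaves eta via a parent).
Parents of eta: {beta, mu, theta}.
Enumerating:
  P1: eta <- mu -> theta -> eps
  P2: eta <- mu -> eps
  P3: eta <- theta <- mu -> eps
  P4: eta <- theta -> eps
  P5: eta <- beta <- theta <- mu -> eps
  P6: eta <- beta <- theta -> eps
That exhausts the simple backdoor paths. Count: 6.

6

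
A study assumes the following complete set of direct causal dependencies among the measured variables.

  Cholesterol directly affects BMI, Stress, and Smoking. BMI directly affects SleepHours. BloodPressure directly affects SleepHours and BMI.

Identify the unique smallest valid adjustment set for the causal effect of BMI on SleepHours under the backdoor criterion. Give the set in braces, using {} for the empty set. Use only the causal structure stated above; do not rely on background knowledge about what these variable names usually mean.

{BloodPressure}

Variables eligible for adjustment (non-descendants of BMI, excluding BMI and SleepHours): {BloodPressure, Cholesterol, Smoking, Stress}.
Backdoor paths from BMI to SleepHours:
  P1: BMI <- BloodPressure -> SleepHours
The empty set is not sufficient: P1 (BMI <- BloodPressure -> SleepHours) has no collider blocking it and no conditioned non-collider, so it is open.
Try {BloodPressure}:
  P1: blocked at fork node BloodPressure ∈ conditioning set.
{BloodPressure} contains no descendant of BMI and blocks every backdoor path.
No other singleton works — e.g. {Cholesterol} leaves P1 open — so {BloodPressure} is the unique smallest valid adjustment set.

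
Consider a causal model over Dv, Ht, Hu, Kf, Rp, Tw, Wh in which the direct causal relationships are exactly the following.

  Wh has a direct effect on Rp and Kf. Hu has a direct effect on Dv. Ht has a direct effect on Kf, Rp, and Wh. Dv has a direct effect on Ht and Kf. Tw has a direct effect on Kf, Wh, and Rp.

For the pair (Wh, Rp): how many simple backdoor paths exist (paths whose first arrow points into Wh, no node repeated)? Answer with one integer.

A backdoor path from Wh to Rp is any simple undirected path whose first edge points into Wh (i.e. leaves Wh via a parent).
Parents of Wh: {Ht, Tw}.
Enumerating:
  P1: Wh <- Tw -> Rp
  P2: Wh <- Tw -> Kf <- Dv -> Ht -> Rp
  P3: Wh <- Tw -> Kf <- Ht -> Rp
  P4: Wh <- Ht <- Dv -> Kf <- Tw -> Rp
  P5: Wh <- Ht -> Rp
  P6: Wh <- Ht -> Kf <- Tw -> Rp
That exhausts the simple backdoor paths. Count: 6.

6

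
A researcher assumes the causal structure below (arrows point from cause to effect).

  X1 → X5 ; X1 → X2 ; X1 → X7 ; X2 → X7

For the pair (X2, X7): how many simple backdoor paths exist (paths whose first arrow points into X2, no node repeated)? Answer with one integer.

A backdoor path from X2 to X7 is any simple undirected path whose first edge points into X2 (i.e. leaves X2 via a parent).
Parents of X2: {X1}.
Enumerating:
  P1: X2 <- X1 -> X7
That exhausts the simple backdoor paths. Count: 1.

1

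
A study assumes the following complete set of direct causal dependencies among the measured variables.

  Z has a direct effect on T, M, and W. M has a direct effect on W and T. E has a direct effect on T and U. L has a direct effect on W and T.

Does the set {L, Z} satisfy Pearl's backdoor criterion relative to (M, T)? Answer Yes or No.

Backdoor paths from M to T (paths whose first edge points into M):
  P1: M <- Z -> T
  P2: M <- Z -> W <- L -> T
Condition 1 (no descendant of M in the set): holds — descendants of M are {T, W}; none are in {L, Z}.
Condition 2 (every backdoor path blocked by {L, Z}):
  P1: blocked at fork node Z ∈ conditioning set.
  P2: blocked at fork node Z ∈ conditioning set.
{L, Z} satisfies the backdoor criterion.

Yes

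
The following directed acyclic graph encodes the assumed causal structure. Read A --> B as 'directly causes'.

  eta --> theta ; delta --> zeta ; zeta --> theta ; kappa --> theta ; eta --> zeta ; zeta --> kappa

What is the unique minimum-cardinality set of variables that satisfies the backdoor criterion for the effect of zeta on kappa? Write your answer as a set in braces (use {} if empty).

Variables eligible for adjustment (non-descendants of zeta, excluding zeta and kappa): {delta, eta}.
Backdoor paths from zeta to kappa:
  P1: zeta <- eta -> theta <- kappa
Each backdoor path contains an unconditioned collider, so every path is already blocked with the empty conditioning set:
  P1: blocked at collider theta (neither it nor any descendant is in the conditioning set).
The empty set is therefore the unique smallest valid set.

{}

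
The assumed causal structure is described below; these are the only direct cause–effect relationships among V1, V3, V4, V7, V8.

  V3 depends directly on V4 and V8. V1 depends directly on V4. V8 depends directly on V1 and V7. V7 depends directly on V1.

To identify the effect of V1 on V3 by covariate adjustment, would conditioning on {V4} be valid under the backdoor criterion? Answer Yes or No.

Backdoor paths from V1 to V3 (paths whose first edge points into V1):
  P1: V1 <- V4 -> V3
Condition 1 (no descendant of V1 in the set): holds — descendants of V1 are {V3, V7, V8}; none are in {V4}.
Condition 2 (every backdoor path blocked by {V4}):
  P1: blocked at fork node V4 ∈ conditioning set.
{V4} satisfies the backdoor criterion.

Yes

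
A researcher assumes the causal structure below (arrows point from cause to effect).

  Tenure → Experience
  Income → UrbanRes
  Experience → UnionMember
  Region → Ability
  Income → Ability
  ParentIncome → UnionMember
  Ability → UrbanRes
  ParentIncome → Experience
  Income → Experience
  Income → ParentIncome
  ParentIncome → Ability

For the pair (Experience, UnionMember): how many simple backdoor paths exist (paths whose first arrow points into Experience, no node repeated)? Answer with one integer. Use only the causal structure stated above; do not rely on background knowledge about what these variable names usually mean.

4

A backdoor path from Experience to UnionMember is any simple undirected path whose first edge points into Experience (i.e. leaves Experience via a parent).
Parents of Experience: {Income, ParentIncome, Tenure}.
Enumerating:
  P1: Experience <- Income -> ParentIncome -> UnionMember
  P2: Experience <- Income -> Ability <- ParentIncome -> UnionMember
  P3: Experience <- Income -> UrbanRes <- Ability <- ParentIncome -> UnionMember
  P4: Experience <- ParentIncome -> UnionMember
That exhausts the simple backdoor paths. Count: 4.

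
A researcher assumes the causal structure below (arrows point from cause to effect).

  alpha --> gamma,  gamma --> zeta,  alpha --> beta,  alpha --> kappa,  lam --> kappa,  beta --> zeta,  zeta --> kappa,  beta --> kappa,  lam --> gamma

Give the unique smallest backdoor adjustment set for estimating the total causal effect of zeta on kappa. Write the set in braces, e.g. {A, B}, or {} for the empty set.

Variables eligible for adjustment (non-descendants of zeta, excluding zeta and kappa): {alpha, beta, gamma, lam}.
Backdoor paths from zeta to kappa:
  P1: zeta <- beta <- alpha -> gamma <- lam -> kappa
  P2: zeta <- beta <- alpha -> kappa
  P3: zeta <- beta -> kappa
  P4: zeta <- gamma <- alpha -> beta -> kappa
  P5: zeta <- gamma <- alpha -> kappa
  P6: zeta <- gamma <- lam -> kappa
The empty set is not sufficient: P2 (zeta <- beta <- alpha -> kappa) has no collider blocking it and no conditioned non-collider, so it is open.
Try {beta, gamma}:
  P1: blocked at chain node beta ∈ conditioning set.
  P2: blocked at chain node beta ∈ conditioning set.
  P3: blocked at fork node beta ∈ conditioning set.
  P4: blocked at chain node gamma ∈ conditioning set.
  P5: blocked at chain node gamma ∈ conditioning set.
  P6: blocked at chain node gamma ∈ conditioning set.
{beta, gamma} contains no descendant of zeta and blocks every backdoor path.
Every element of {beta, gamma} is needed (dropping beta leaves P1 open; dropping gamma leaves P5 open), so no proper subset is valid.
Among all size-2 subsets of the eligible variables, only {beta, gamma} blocks every backdoor path, so it is the unique smallest valid adjustment set.

{beta, gamma}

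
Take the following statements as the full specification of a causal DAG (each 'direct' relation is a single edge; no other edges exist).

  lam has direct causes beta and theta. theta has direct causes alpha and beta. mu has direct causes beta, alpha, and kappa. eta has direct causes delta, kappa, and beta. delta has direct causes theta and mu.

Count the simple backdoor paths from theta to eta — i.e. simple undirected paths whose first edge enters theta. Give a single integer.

A backdoor path from theta to eta is any simple undirected path whose first edge points into theta (i.e. leaves theta via a parent).
Parents of theta: {alpha, beta}.
Enumerating:
  P1: theta <- beta -> mu <- kappa -> eta
  P2: theta <- beta -> mu -> delta -> eta
  P3: theta <- beta -> eta
  P4: theta <- alpha -> mu <- beta -> eta
  P5: theta <- alpha -> mu <- kappa -> eta
  P6: theta <- alpha -> mu -> delta -> eta
That exhausts the simple backdoor paths. Count: 6.

6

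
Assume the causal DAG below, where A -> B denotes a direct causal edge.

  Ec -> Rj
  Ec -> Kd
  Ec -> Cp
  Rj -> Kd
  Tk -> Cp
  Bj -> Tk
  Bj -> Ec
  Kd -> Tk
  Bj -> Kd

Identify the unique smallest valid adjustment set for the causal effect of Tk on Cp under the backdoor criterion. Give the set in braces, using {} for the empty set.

Variables eligible for adjustment (non-descendants of Tk, excluding Tk and Cp): {Bj, Ec, Kd, Rj}.
Backdoor paths from Tk to Cp:
  P1: Tk <- Bj -> Ec -> Cp
  P2: Tk <- Bj -> Kd <- Ec -> Cp
  P3: Tk <- Bj -> Kd <- Rj <- Ec -> Cp
  P4: Tk <- Kd <- Bj -> Ec -> Cp
  P5: Tk <- Kd <- Ec -> Cp
  P6: Tk <- Kd <- Rj <- Ec -> Cp
The empty set is not sufficient: P1 (Tk <- Bj -> Ec -> Cp) has no collider blocking it and no conditioned non-collider, so it is open.
Try {Ec}:
  P1: blocked at chain node Ec ∈ conditioning set.
  P2: blocked at collider Kd (neither it nor any descendant is in the conditioning set).
  P3: blocked at collider Kd (neither it nor any descendant is in the conditioning set).
  P4: blocked at chain node Ec ∈ conditioning set.
  P5: blocked at fork node Ec ∈ conditioning set.
  P6: blocked at fork node Ec ∈ conditioning set.
{Ec} contains no descendant of Tk and blocks every backdoor path.
No other singleton works — e.g. {Bj} leaves P5 open — so {Ec} is the unique smallest valid adjustment set.

{Ec}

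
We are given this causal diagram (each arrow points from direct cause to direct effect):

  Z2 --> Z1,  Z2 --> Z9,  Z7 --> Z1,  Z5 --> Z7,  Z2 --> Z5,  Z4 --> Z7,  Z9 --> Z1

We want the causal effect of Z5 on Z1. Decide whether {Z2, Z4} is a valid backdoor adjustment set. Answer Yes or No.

Backdoor paths from Z5 to Z1 (paths whose first edge points into Z5):
  P1: Z5 <- Z2 -> Z9 -> Z1
  P2: Z5 <- Z2 -> Z1
Condition 1 (no descendant of Z5 in the set): holds — descendants of Z5 are {Z1, Z7}; none are in {Z2, Z4}.
Condition 2 (every backdoor path blocked by {Z2, Z4}):
  P1: blocked at fork node Z2 ∈ conditioning set.
  P2: blocked at fork node Z2 ∈ conditioning set.
{Z2, Z4} satisfies the backdoor criterion.

Yes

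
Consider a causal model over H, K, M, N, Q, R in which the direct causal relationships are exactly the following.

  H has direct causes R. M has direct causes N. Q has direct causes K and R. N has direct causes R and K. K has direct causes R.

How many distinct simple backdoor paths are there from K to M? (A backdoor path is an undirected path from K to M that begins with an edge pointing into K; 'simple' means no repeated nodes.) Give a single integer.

1

A backdoor path from K to M is any simple undirected path whose first edge points into K (i.e. leaves K via a parent).
Parents of K: {R}.
Enumerating:
  P1: K <- R -> N -> M
That exhausts the simple backdoor paths. Count: 1.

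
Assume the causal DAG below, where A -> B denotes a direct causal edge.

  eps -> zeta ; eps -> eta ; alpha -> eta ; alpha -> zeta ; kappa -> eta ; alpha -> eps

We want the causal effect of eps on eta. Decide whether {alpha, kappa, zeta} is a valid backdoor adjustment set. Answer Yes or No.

No

Backdoor paths from eps to eta (paths whose first edge points into eps):
  P1: eps <- alpha -> eta
Condition 1 (no descendant of eps in the set): FAILS — zeta is a descendant of eps.
Condition 2 (every backdoor path blocked by {alpha, kappa, zeta}):
  P1: blocked at fork node alpha ∈ conditioning set.
{alpha, kappa, zeta} does not satisfy the backdoor criterion.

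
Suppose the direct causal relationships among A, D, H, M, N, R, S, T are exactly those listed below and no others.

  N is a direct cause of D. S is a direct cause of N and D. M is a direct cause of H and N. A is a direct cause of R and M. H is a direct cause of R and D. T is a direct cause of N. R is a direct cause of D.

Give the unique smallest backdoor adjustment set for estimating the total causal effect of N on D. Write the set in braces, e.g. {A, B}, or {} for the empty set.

{M, S}

Variables eligible for adjustment (non-descendants of N, excluding N and D): {A, H, M, R, S, T}.
Backdoor paths from N to D:
  P1: N <- M <- A -> R <- H -> D
  P2: N <- M <- A -> R -> D
  P3: N <- M -> H -> R -> D
  P4: N <- M -> H -> D
  P5: N <- S -> D
The empty set is not sufficient: P2 (N <- M <- A -> R -> D) has no collider blocking it and no conditioned non-collider, so it is open.
Try {M, S}:
  P1: blocked at chain node M ∈ conditioning set.
  P2: blocked at chain node M ∈ conditioning set.
  P3: blocked at fork node M ∈ conditioning set.
  P4: blocked at fork node M ∈ conditioning set.
  P5: blocked at fork node S ∈ conditioning set.
{M, S} contains no descendant of N and blocks every backdoor path.
Every element of {M, S} is needed (dropping M leaves P2 open; dropping S leaves P5 open), so no proper subset is valid.
Among all size-2 subsets of the eligible variables, only {M, S} blocks every backdoor path, so it is the unique smallest valid adjustment set.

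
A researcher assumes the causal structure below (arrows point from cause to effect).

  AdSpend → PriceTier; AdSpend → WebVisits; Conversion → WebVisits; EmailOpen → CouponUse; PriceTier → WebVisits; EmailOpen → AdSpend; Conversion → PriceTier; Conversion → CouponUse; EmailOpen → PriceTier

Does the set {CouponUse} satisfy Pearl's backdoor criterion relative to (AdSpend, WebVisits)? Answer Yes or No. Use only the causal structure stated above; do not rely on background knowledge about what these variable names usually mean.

No

Backdoor paths from AdSpend to WebVisits (paths whose first edge points into AdSpend):
  P1: AdSpend <- EmailOpen -> PriceTier <- Conversion -> WebVisits
  P2: AdSpend <- EmailOpen -> PriceTier -> WebVisits
  P3: AdSpend <- EmailOpen -> CouponUse <- Conversion -> PriceTier -> WebVisits
  P4: AdSpend <- EmailOpen -> CouponUse <- Conversion -> WebVisits
Condition 1 (no descendant of AdSpend in the set): holds — descendants of AdSpend are {PriceTier, WebVisits}; none are in {CouponUse}.
Condition 2 (every backdoor path blocked by {CouponUse}):
  P1: blocked at collider PriceTier (neither it nor any descendant is in the conditioning set).
  P2: open — no interior node is in the conditioning set.
  P3: open — collider(s) CouponUse are conditioned on (or have a conditioned descendant) and no non-collider on the path is in the set.
  P4: open — collider(s) CouponUse are conditioned on (or have a conditioned descendant) and no non-collider on the path is in the set.
{CouponUse} does not satisfy the backdoor criterion.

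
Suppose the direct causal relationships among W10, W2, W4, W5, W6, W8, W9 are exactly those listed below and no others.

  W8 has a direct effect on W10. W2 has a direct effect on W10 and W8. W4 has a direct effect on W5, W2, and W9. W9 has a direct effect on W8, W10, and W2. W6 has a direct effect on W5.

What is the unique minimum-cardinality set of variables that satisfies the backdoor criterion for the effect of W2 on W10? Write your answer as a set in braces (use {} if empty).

Variables eligible for adjustment (non-descendants of W2, excluding W2 and W10): {W4, W5, W6, W9}.
Backdoor paths from W2 to W10:
  P1: W2 <- W4 -> W9 -> W8 -> W10
  P2: W2 <- W4 -> W9 -> W10
  P3: W2 <- W9 -> W8 -> W10
  P4: W2 <- W9 -> W10
The empty set is not sufficient: P1 (W2 <- W4 -> W9 -> W8 -> W10) has no collider blocking it and no conditioned non-collider, so it is open.
Try {W9}:
  P1: blocked at chain node W9 ∈ conditioning set.
  P2: blocked at chain node W9 ∈ conditioning set.
  P3: blocked at fork node W9 ∈ conditioning set.
  P4: blocked at fork node W9 ∈ conditioning set.
{W9} contains no descendant of W2 and blocks every backdoor path.
No other singleton works — e.g. {W4} leaves P3 open — so {W9} is the unique smallest valid adjustment set.

{W9}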